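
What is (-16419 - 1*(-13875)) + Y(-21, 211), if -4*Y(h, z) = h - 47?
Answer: -2527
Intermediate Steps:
Y(h, z) = 47/4 - h/4 (Y(h, z) = -(h - 47)/4 = -(-47 + h)/4 = 47/4 - h/4)
(-16419 - 1*(-13875)) + Y(-21, 211) = (-16419 - 1*(-13875)) + (47/4 - ¼*(-21)) = (-16419 + 13875) + (47/4 + 21/4) = -2544 + 17 = -2527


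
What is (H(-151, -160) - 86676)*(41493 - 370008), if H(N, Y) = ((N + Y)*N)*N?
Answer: 2358010696305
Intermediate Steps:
H(N, Y) = N²*(N + Y) (H(N, Y) = (N*(N + Y))*N = N²*(N + Y))
(H(-151, -160) - 86676)*(41493 - 370008) = ((-151)²*(-151 - 160) - 86676)*(41493 - 370008) = (22801*(-311) - 86676)*(-328515) = (-7091111 - 86676)*(-328515) = -7177787*(-328515) = 2358010696305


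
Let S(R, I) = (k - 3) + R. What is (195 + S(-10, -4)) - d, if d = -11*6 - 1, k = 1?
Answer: 250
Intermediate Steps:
S(R, I) = -2 + R (S(R, I) = (1 - 3) + R = -2 + R)
d = -67 (d = -66 - 1 = -67)
(195 + S(-10, -4)) - d = (195 + (-2 - 10)) - 1*(-67) = (195 - 12) + 67 = 183 + 67 = 250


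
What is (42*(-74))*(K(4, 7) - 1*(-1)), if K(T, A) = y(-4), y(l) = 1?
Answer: -6216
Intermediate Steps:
K(T, A) = 1
(42*(-74))*(K(4, 7) - 1*(-1)) = (42*(-74))*(1 - 1*(-1)) = -3108*(1 + 1) = -3108*2 = -6216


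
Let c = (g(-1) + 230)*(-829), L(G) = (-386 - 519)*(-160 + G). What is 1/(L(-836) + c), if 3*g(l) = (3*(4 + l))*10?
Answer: 1/685840 ≈ 1.4581e-6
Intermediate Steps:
L(G) = 144800 - 905*G (L(G) = -905*(-160 + G) = 144800 - 905*G)
g(l) = 40 + 10*l (g(l) = ((3*(4 + l))*10)/3 = ((12 + 3*l)*10)/3 = (120 + 30*l)/3 = 40 + 10*l)
c = -215540 (c = ((40 + 10*(-1)) + 230)*(-829) = ((40 - 10) + 230)*(-829) = (30 + 230)*(-829) = 260*(-829) = -215540)
1/(L(-836) + c) = 1/((144800 - 905*(-836)) - 215540) = 1/((144800 + 756580) - 215540) = 1/(901380 - 215540) = 1/685840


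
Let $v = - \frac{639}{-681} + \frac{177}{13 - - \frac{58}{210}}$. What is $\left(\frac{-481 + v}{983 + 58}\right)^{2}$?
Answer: $\frac{21812619961103521}{108512238073393764} \approx 0.20102$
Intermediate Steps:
$v = \frac{4515717}{316438}$ ($v = \left(-639\right) \left(- \frac{1}{681}\right) + \frac{177}{13 - \left(-58\right) \frac{1}{210}} = \frac{213}{227} + \frac{177}{13 - - \frac{29}{105}} = \frac{213}{227} + \frac{177}{13 + \frac{29}{105}} = \frac{213}{227} + \frac{177}{\frac{1394}{105}} = \frac{213}{227} + 177 \cdot \frac{105}{1394} = \frac{213}{227} + \frac{18585}{1394} = \frac{4515717}{316438} \approx 14.27$)
$\left(\frac{-481 + v}{983 + 58}\right)^{2} = \left(\frac{-481 + \frac{4515717}{316438}}{983 + 58}\right)^{2} = \left(- \frac{147690961}{316438 \cdot 1041}\right)^{2} = \left(\left(- \frac{147690961}{316438}\right) \frac{1}{1041}\right)^{2} = \left(- \frac{147690961}{329411958}\right)^{2} = \frac{21812619961103521}{108512238073393764}$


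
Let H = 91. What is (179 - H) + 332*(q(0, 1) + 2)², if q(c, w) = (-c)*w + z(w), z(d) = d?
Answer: 3076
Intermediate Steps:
q(c, w) = w - c*w (q(c, w) = (-c)*w + w = -c*w + w = w - c*w)
(179 - H) + 332*(q(0, 1) + 2)² = (179 - 1*91) + 332*(1*(1 - 1*0) + 2)² = (179 - 91) + 332*(1*(1 + 0) + 2)² = 88 + 332*(1*1 + 2)² = 88 + 332*(1 + 2)² = 88 + 332*3² = 88 + 332*9 = 88 + 2988 = 3076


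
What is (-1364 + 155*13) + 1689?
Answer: 2340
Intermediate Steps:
(-1364 + 155*13) + 1689 = (-1364 + 2015) + 1689 = 651 + 1689 = 2340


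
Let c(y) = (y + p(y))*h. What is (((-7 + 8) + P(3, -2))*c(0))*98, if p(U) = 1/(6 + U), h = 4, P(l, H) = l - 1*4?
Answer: 0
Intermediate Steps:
P(l, H) = -4 + l (P(l, H) = l - 4 = -4 + l)
c(y) = 4*y + 4/(6 + y) (c(y) = (y + 1/(6 + y))*4 = 4*y + 4/(6 + y))
(((-7 + 8) + P(3, -2))*c(0))*98 = (((-7 + 8) + (-4 + 3))*(4*(1 + 0*(6 + 0))/(6 + 0)))*98 = ((1 - 1)*(4*(1 + 0*6)/6))*98 = (0*(4*(⅙)*(1 + 0)))*98 = (0*(4*(⅙)*1))*98 = (0*(⅔))*98 = 0*98 = 0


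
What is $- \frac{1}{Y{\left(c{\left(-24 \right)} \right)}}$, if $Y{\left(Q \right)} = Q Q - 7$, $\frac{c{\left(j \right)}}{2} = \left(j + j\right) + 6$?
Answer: $- \frac{1}{7049} \approx -0.00014186$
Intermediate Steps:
$c{\left(j \right)} = 12 + 4 j$ ($c{\left(j \right)} = 2 \left(\left(j + j\right) + 6\right) = 2 \left(2 j + 6\right) = 2 \left(6 + 2 j\right) = 12 + 4 j$)
$Y{\left(Q \right)} = -7 + Q^{2}$ ($Y{\left(Q \right)} = Q^{2} - 7 = -7 + Q^{2}$)
$- \frac{1}{Y{\left(c{\left(-24 \right)} \right)}} = - \frac{1}{-7 + \left(12 + 4 \left(-24\right)\right)^{2}} = - \frac{1}{-7 + \left(12 - 96\right)^{2}} = - \frac{1}{-7 + \left(-84\right)^{2}} = - \frac{1}{-7 + 7056} = - \frac{1}{7049}$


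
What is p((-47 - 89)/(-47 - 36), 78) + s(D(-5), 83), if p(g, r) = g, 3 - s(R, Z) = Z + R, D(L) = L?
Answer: -6089/83 ≈ -73.361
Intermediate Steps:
s(R, Z) = 3 - R - Z (s(R, Z) = 3 - (Z + R) = 3 - (R + Z) = 3 + (-R - Z) = 3 - R - Z)
p((-47 - 89)/(-47 - 36), 78) + s(D(-5), 83) = (-47 - 89)/(-47 - 36) + (3 - 1*(-5) - 1*83) = -136/(-83) + (3 + 5 - 83) = -136*(-1/83) - 75 = 136/83 - 75 = -6089/83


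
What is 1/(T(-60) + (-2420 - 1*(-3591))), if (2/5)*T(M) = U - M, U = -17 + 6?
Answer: 2/2587 ≈ 0.00077310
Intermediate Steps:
U = -11
T(M) = -55/2 - 5*M/2 (T(M) = 5*(-11 - M)/2 = -55/2 - 5*M/2)
1/(T(-60) + (-2420 - 1*(-3591))) = 1/((-55/2 - 5/2*(-60)) + (-2420 - 1*(-3591))) = 1/((-55/2 + 150) + (-2420 + 3591)) = 1/(245/2 + 1171) = 1/(2587/2) = 2/2587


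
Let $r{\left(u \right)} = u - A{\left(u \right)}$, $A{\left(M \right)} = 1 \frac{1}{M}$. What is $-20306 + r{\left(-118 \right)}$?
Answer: $- \frac{2410031}{118} \approx -20424.0$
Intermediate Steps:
$A{\left(M \right)} = \frac{1}{M}$
$r{\left(u \right)} = u - \frac{1}{u}$
$-20306 + r{\left(-118 \right)} = -20306 - \frac{13923}{118} = - \frac{2410031}{118}$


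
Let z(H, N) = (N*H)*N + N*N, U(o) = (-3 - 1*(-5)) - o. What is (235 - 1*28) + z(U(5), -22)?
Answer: -761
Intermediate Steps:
U(o) = 2 - o (U(o) = (-3 + 5) - o = 2 - o)
z(H, N) = N² + H*N² (z(H, N) = (H*N)*N + N² = H*N² + N² = N² + H*N²)
(235 - 1*28) + z(U(5), -22) = (235 - 1*28) + (-22)²*(1 + (2 - 1*5)) = (235 - 28) + 484*(1 + (2 - 5)) = 207 + 484*(1 - 3) = 207 + 484*(-2) = 207 - 968 = -761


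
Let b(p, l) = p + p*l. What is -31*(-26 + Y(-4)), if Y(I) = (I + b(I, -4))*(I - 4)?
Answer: 2790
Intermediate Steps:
b(p, l) = p + l*p
Y(I) = -2*I*(-4 + I) (Y(I) = (I + I*(1 - 4))*(I - 4) = (I + I*(-3))*(-4 + I) = (I - 3*I)*(-4 + I) = (-2*I)*(-4 + I) = -2*I*(-4 + I))
-31*(-26 + Y(-4)) = -31*(-26 + 2*(-4)*(4 - 1*(-4))) = -31*(-26 + 2*(-4)*(4 + 4)) = -31*(-26 + 2*(-4)*8) = -31*(-26 - 64) = -31*(-90) = 2790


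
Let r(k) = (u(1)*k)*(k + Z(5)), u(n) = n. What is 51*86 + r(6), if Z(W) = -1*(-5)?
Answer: 4452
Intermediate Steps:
Z(W) = 5
r(k) = k*(5 + k) (r(k) = (1*k)*(k + 5) = k*(5 + k))
51*86 + r(6) = 51*86 + 6*(5 + 6) = 4386 + 6*11 = 4386 + 66 = 4452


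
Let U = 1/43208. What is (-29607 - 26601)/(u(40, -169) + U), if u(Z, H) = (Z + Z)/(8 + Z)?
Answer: -7285905792/216043 ≈ -33724.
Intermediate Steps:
u(Z, H) = 2*Z/(8 + Z) (u(Z, H) = (2*Z)/(8 + Z) = 2*Z/(8 + Z))
U = 1/43208 ≈ 2.3144e-5
(-29607 - 26601)/(u(40, -169) + U) = (-29607 - 26601)/(2*40/(8 + 40) + 1/43208) = -56208/(2*40/48 + 1/43208) = -56208/(2*40*(1/48) + 1/43208) = -56208/(5/3 + 1/43208) = -56208/216043/129624 = -56208*129624/216043 = -7285905792/216043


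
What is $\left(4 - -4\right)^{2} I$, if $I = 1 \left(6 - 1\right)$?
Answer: $320$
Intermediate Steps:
$I = 5$ ($I = 1 \cdot 5 = 5$)
$\left(4 - -4\right)^{2} I = \left(4 - -4\right)^{2} \cdot 5 = \left(4 + 4\right)^{2} \cdot 5 = 8^{2} \cdot 5 = 64 \cdot 5 = 320$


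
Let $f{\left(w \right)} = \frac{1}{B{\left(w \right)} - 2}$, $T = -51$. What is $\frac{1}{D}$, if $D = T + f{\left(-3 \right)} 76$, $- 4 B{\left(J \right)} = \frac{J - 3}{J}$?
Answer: $- \frac{5}{407} \approx -0.012285$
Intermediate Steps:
$B{\left(J \right)} = - \frac{-3 + J}{4 J}$ ($B{\left(J \right)} = - \frac{\left(J - 3\right) \frac{1}{J}}{4} = - \frac{\left(-3 + J\right) \frac{1}{J}}{4} = - \frac{\frac{1}{J} \left(-3 + J\right)}{4} = - \frac{-3 + J}{4 J}$)
$f{\left(w \right)} = \frac{1}{-2 + \frac{3 - w}{4 w}}$ ($f{\left(w \right)} = \frac{1}{\frac{3 - w}{4 w} - 2} = \frac{1}{-2 + \frac{3 - w}{4 w}}$)
$D = - \frac{407}{5}$ ($D = -51 + \left(-4\right) \left(-3\right) \frac{1}{-3 + 9 \left(-3\right)} 76 = -51 + \left(-4\right) \left(-3\right) \frac{1}{-3 - 27} \cdot 76 = -51 + \left(-4\right) \left(-3\right) \frac{1}{-30} \cdot 76 = -51 + \left(-4\right) \left(-3\right) \left(- \frac{1}{30}\right) 76 = -51 - \frac{152}{5} = - \frac{407}{5} \approx -81.4$)
$\frac{1}{D} = \frac{1}{- \frac{407}{5}} = - \frac{5}{407}$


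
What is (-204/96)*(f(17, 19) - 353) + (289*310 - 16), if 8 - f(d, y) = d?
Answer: 361373/4 ≈ 90343.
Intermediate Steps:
f(d, y) = 8 - d
(-204/96)*(f(17, 19) - 353) + (289*310 - 16) = (-204/96)*((8 - 1*17) - 353) + (289*310 - 16) = (-204*1/96)*((8 - 17) - 353) + (89590 - 16) = -17*(-9 - 353)/8 + 89574 = -17/8*(-362) + 89574 = 3077/4 + 89574 = 361373/4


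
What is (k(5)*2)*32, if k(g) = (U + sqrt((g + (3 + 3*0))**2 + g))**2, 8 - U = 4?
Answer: 5440 + 512*sqrt(69) ≈ 9693.0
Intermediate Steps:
U = 4 (U = 8 - 1*4 = 8 - 4 = 4)
k(g) = (4 + sqrt(g + (3 + g)**2))**2 (k(g) = (4 + sqrt((g + (3 + 3*0))**2 + g))**2 = (4 + sqrt((g + (3 + 0))**2 + g))**2 = (4 + sqrt((g + 3)**2 + g))**2 = (4 + sqrt((3 + g)**2 + g))**2 = (4 + sqrt(g + (3 + g)**2))**2)
(k(5)*2)*32 = ((4 + sqrt(5 + (3 + 5)**2))**2*2)*32 = ((4 + sqrt(5 + 8**2))**2*2)*32 = ((4 + sqrt(5 + 64))**2*2)*32 = ((4 + sqrt(69))**2*2)*32 = (2*(4 + sqrt(69))**2)*32 = 64*(4 + sqrt(69))**2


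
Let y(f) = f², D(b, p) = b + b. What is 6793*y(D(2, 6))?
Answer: 108688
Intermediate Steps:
D(b, p) = 2*b
6793*y(D(2, 6)) = 6793*(2*2)² = 6793*4² = 6793*16 = 108688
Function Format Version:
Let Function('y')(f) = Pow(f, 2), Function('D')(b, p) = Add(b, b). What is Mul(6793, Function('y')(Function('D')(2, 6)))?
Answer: 108688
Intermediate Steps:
Function('D')(b, p) = Mul(2, b)
Mul(6793, Function('y')(Function('D')(2, 6))) = Mul(6793, Pow(Mul(2, 2), 2)) = Mul(6793, Pow(4, 2)) = Mul(6793, 16) = 108688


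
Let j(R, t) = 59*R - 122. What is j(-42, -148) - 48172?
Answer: -50772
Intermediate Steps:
j(R, t) = -122 + 59*R
j(-42, -148) - 48172 = (-122 + 59*(-42)) - 48172 = (-122 - 2478) - 48172 = -2600 - 48172 = -50772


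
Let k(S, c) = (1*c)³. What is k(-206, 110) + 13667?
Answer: 1344667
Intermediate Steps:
k(S, c) = c³
k(-206, 110) + 13667 = 110³ + 13667 = 1331000 + 13667 = 1344667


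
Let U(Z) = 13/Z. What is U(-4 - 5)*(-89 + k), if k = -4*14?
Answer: 1885/9 ≈ 209.44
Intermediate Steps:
k = -56
U(-4 - 5)*(-89 + k) = (13/(-4 - 5))*(-89 - 56) = (13/(-9))*(-145) = (13*(-1/9))*(-145) = -13/9*(-145) = 1885/9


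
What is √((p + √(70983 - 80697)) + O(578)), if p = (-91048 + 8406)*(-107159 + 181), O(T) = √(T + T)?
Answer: √(8840875910 + I*√9714) ≈ 94026.0 + 0.e-4*I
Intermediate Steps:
O(T) = √2*√T (O(T) = √(2*T) = √2*√T)
p = 8840875876 (p = -82642*(-106978) = 8840875876)
√((p + √(70983 - 80697)) + O(578)) = √((8840875876 + √(70983 - 80697)) + √2*√578) = √((8840875876 + √(-9714)) + √2*(17*√2)) = √((8840875876 + I*√9714) + 34) = √(8840875910 + I*√9714)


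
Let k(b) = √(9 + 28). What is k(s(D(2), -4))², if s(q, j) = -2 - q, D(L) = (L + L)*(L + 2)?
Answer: 37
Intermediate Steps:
D(L) = 2*L*(2 + L) (D(L) = (2*L)*(2 + L) = 2*L*(2 + L))
k(b) = √37
k(s(D(2), -4))² = (√37)² = 37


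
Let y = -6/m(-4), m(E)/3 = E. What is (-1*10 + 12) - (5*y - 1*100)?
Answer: 199/2 ≈ 99.500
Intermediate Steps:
m(E) = 3*E
y = 1/2 (y = -6/(3*(-4)) = -6/(-12) = -6*(-1/12) = 1/2 ≈ 0.50000)
(-1*10 + 12) - (5*y - 1*100) = (-1*10 + 12) - (5*(1/2) - 1*100) = (-10 + 12) - (5/2 - 100) = 2 - 1*(-195/2) = 2 + 195/2 = 199/2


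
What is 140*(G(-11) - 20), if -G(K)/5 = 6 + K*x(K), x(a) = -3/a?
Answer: -4900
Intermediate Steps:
G(K) = -15 (G(K) = -5*(6 + K*(-3/K)) = -5*(6 - 3) = -5*3 = -15)
140*(G(-11) - 20) = 140*(-15 - 20) = 140*(-35) = -4900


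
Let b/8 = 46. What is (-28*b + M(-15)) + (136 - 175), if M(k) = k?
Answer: -10358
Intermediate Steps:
b = 368 (b = 8*46 = 368)
(-28*b + M(-15)) + (136 - 175) = (-28*368 - 15) + (136 - 175) = (-10304 - 15) - 39 = -10319 - 39 = -10358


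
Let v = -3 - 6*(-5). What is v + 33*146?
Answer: 4845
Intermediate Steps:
v = 27 (v = -3 + 30 = 27)
v + 33*146 = 27 + 33*146 = 27 + 4818 = 4845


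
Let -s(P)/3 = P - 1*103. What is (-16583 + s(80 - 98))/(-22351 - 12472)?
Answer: 16220/34823 ≈ 0.46578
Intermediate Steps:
s(P) = 309 - 3*P (s(P) = -3*(P - 1*103) = -3*(P - 103) = -3*(-103 + P) = 309 - 3*P)
(-16583 + s(80 - 98))/(-22351 - 12472) = (-16583 + (309 - 3*(80 - 98)))/(-22351 - 12472) = (-16583 + (309 - 3*(-18)))/(-34823) = (-16583 + (309 + 54))*(-1/34823) = (-16583 + 363)*(-1/34823) = -16220*(-1/34823) = 16220/34823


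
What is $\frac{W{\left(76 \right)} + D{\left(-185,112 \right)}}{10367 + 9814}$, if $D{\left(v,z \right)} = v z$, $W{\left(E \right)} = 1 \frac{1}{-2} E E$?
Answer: $- \frac{23608}{20181} \approx -1.1698$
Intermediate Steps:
$W{\left(E \right)} = - \frac{E^{2}}{2}$ ($W{\left(E \right)} = 1 \left(- \frac{1}{2}\right) E E = - \frac{E}{2} E = - \frac{E^{2}}{2}$)
$\frac{W{\left(76 \right)} + D{\left(-185,112 \right)}}{10367 + 9814} = \frac{- \frac{76^{2}}{2} - 20720}{10367 + 9814} = \frac{\left(- \frac{1}{2}\right) 5776 - 20720}{20181} = \left(-2888 - 20720\right) \frac{1}{20181} = \left(-23608\right) \frac{1}{20181} = - \frac{23608}{20181}$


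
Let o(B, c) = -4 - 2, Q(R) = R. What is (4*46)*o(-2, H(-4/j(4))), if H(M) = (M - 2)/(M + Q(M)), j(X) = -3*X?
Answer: -1104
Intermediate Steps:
H(M) = (-2 + M)/(2*M) (H(M) = (M - 2)/(M + M) = (-2 + M)/((2*M)) = (-2 + M)*(1/(2*M)) = (-2 + M)/(2*M))
o(B, c) = -6
(4*46)*o(-2, H(-4/j(4))) = (4*46)*(-6) = 184*(-6) = -1104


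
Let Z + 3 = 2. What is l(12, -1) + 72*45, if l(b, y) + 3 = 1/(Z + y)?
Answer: 6473/2 ≈ 3236.5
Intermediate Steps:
Z = -1 (Z = -3 + 2 = -1)
l(b, y) = -3 + 1/(-1 + y)
l(12, -1) + 72*45 = (4 - 3*(-1))/(-1 - 1) + 72*45 = (4 + 3)/(-2) + 3240 = -½*7 + 3240 = -7/2 + 3240 = 6473/2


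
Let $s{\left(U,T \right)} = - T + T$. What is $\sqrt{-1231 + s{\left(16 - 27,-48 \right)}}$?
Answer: $i \sqrt{1231} \approx 35.086 i$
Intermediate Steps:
$s{\left(U,T \right)} = 0$
$\sqrt{-1231 + s{\left(16 - 27,-48 \right)}} = \sqrt{-1231 + 0} = \sqrt{-1231} = i \sqrt{1231}$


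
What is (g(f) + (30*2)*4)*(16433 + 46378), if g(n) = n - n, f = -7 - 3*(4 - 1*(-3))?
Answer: 15074640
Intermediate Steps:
f = -28 (f = -7 - 3*(4 + 3) = -7 - 3*7 = -7 - 21 = -28)
g(n) = 0
(g(f) + (30*2)*4)*(16433 + 46378) = (0 + (30*2)*4)*(16433 + 46378) = (0 + 60*4)*62811 = (0 + 240)*62811 = 240*62811 = 15074640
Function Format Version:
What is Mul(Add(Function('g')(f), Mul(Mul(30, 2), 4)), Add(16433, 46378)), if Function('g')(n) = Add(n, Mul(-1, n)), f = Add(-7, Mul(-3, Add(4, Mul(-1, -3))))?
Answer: 15074640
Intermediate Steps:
f = -28 (f = Add(-7, Mul(-3, Add(4, 3))) = Add(-7, Mul(-3, 7)) = Add(-7, -21) = -28)
Function('g')(n) = 0
Mul(Add(Function('g')(f), Mul(Mul(30, 2), 4)), Add(16433, 46378)) = Mul(Add(0, Mul(Mul(30, 2), 4)), Add(16433, 46378)) = Mul(Add(0, Mul(60, 4)), 62811) = Mul(Add(0, 240), 62811) = Mul(240, 62811) = 15074640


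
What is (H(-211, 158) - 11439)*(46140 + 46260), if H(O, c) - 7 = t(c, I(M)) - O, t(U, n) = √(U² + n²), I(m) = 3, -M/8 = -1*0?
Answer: -1036820400 + 92400*√24973 ≈ -1.0222e+9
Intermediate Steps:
M = 0 (M = -(-8)*0 = -8*0 = 0)
H(O, c) = 7 + √(9 + c²) - O (H(O, c) = 7 + (√(c² + 3²) - O) = 7 + (√(c² + 9) - O) = 7 + (√(9 + c²) - O) = 7 + √(9 + c²) - O)
(H(-211, 158) - 11439)*(46140 + 46260) = ((7 + √(9 + 158²) - 1*(-211)) - 11439)*(46140 + 46260) = ((7 + √(9 + 24964) + 211) - 11439)*92400 = ((7 + √24973 + 211) - 11439)*92400 = ((218 + √24973) - 11439)*92400 = (-11221 + √24973)*92400 = -1036820400 + 92400*√24973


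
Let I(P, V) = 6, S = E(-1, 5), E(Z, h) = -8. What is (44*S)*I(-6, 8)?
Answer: -2112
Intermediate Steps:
S = -8
(44*S)*I(-6, 8) = (44*(-8))*6 = -352*6 = -2112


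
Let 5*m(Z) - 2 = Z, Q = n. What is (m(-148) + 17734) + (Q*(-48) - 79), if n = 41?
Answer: 78289/5 ≈ 15658.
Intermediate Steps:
Q = 41
m(Z) = ⅖ + Z/5
(m(-148) + 17734) + (Q*(-48) - 79) = ((⅖ + (⅕)*(-148)) + 17734) + (41*(-48) - 79) = ((⅖ - 148/5) + 17734) + (-1968 - 79) = (-146/5 + 17734) - 2047 = 88524/5 - 2047 = 78289/5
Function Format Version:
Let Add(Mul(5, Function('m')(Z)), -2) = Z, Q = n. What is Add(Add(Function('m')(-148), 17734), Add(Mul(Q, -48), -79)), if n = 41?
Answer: Rational(78289, 5) ≈ 15658.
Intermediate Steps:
Q = 41
Function('m')(Z) = Add(Rational(2, 5), Mul(Rational(1, 5), Z))
Add(Add(Function('m')(-148), 17734), Add(Mul(Q, -48), -79)) = Add(Add(Add(Rational(2, 5), Mul(Rational(1, 5), -148)), 17734), Add(Mul(41, -48), -79)) = Add(Add(Add(Rational(2, 5), Rational(-148, 5)), 17734), Add(-1968, -79)) = Add(Add(Rational(-146, 5), 17734), -2047) = Add(Rational(88524, 5), -2047) = Rational(78289, 5)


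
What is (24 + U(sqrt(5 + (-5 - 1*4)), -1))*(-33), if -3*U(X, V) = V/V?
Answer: -781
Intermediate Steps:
U(X, V) = -1/3 (U(X, V) = -V/(3*V) = -1/3*1 = -1/3)
(24 + U(sqrt(5 + (-5 - 1*4)), -1))*(-33) = (24 - 1/3)*(-33) = (71/3)*(-33) = -781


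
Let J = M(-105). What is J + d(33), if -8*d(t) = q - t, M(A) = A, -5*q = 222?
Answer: -3813/40 ≈ -95.325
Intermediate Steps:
q = -222/5 (q = -⅕*222 = -222/5 ≈ -44.400)
d(t) = 111/20 + t/8 (d(t) = -(-222/5 - t)/8 = 111/20 + t/8)
J = -105
J + d(33) = -105 + (111/20 + (⅛)*33) = -105 + (111/20 + 33/8) = -105 + 387/40 = -3813/40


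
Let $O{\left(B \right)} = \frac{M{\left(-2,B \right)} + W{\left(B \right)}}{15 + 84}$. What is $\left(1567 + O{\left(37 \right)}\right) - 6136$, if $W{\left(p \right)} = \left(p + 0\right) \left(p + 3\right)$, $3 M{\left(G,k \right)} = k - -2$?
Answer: $- \frac{450838}{99} \approx -4553.9$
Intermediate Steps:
$M{\left(G,k \right)} = \frac{2}{3} + \frac{k}{3}$ ($M{\left(G,k \right)} = \frac{k - -2}{3} = \frac{k + 2}{3} = \frac{2 + k}{3} = \frac{2}{3} + \frac{k}{3}$)
$W{\left(p \right)} = p \left(3 + p\right)$
$O{\left(B \right)} = \frac{2}{297} + \frac{B}{297} + \frac{B \left(3 + B\right)}{99}$ ($O{\left(B \right)} = \frac{\left(\frac{2}{3} + \frac{B}{3}\right) + B \left(3 + B\right)}{15 + 84} = \frac{\frac{2}{3} + \frac{B}{3} + B \left(3 + B\right)}{99} = \left(\frac{2}{3} + \frac{B}{3} + B \left(3 + B\right)\right) \frac{1}{99} = \frac{2}{297} + \frac{B}{297} + \frac{B \left(3 + B\right)}{99}$)
$\left(1567 + O{\left(37 \right)}\right) - 6136 = \left(1567 + \left(\frac{2}{297} + \frac{1}{297} \cdot 37 + \frac{1}{99} \cdot 37 \left(3 + 37\right)\right)\right) - 6136 = \left(1567 + \left(\frac{2}{297} + \frac{37}{297} + \frac{1}{99} \cdot 37 \cdot 40\right)\right) - 6136 = \left(1567 + \left(\frac{2}{297} + \frac{37}{297} + \frac{1480}{99}\right)\right) - 6136 = \left(1567 + \frac{1493}{99}\right) - 6136 = \frac{156626}{99} - 6136 = - \frac{450838}{99}$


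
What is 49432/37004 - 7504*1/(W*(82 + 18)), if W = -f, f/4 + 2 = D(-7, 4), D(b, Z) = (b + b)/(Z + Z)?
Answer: -12720626/3469125 ≈ -3.6668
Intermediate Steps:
D(b, Z) = b/Z (D(b, Z) = (2*b)/((2*Z)) = (2*b)*(1/(2*Z)) = b/Z)
f = -15 (f = -8 + 4*(-7/4) = -8 - 7 = -15)
W = 15 (W = -1*(-15) = 15)
49432/37004 - 7504*1/(W*(82 + 18)) = 49432/37004 - 7504*1/(15*(82 + 18)) = 49432*(1/37004) - 7504/(100*15) = 12358/9251 - 7504/1500 = 12358/9251 - 7504*1/1500 = 12358/9251 - 1876/375 = -12720626/3469125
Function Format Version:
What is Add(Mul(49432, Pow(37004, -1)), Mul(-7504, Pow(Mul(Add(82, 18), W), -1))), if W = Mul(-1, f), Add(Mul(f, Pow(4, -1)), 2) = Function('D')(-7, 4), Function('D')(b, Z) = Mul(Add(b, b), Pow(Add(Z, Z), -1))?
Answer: Rational(-12720626, 3469125) ≈ -3.6668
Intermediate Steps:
Function('D')(b, Z) = Mul(b, Pow(Z, -1)) (Function('D')(b, Z) = Mul(Mul(2, b), Pow(Mul(2, Z), -1)) = Mul(Mul(2, b), Mul(Rational(1, 2), Pow(Z, -1))) = Mul(b, Pow(Z, -1)))
f = -15 (f = Add(-8, Mul(4, Mul(-7, Pow(4, -1)))) = Add(-8, Mul(4, Mul(-7, Rational(1, 4)))) = Add(-8, Mul(4, Rational(-7, 4))) = Add(-8, -7) = -15)
W = 15 (W = Mul(-1, -15) = 15)
Add(Mul(49432, Pow(37004, -1)), Mul(-7504, Pow(Mul(Add(82, 18), W), -1))) = Add(Mul(49432, Pow(37004, -1)), Mul(-7504, Pow(Mul(Add(82, 18), 15), -1))) = Add(Mul(49432, Rational(1, 37004)), Mul(-7504, Pow(Mul(100, 15), -1))) = Add(Rational(12358, 9251), Mul(-7504, Pow(1500, -1))) = Add(Rational(12358, 9251), Mul(-7504, Rational(1, 1500))) = Add(Rational(12358, 9251), Rational(-1876, 375)) = Rational(-12720626, 3469125)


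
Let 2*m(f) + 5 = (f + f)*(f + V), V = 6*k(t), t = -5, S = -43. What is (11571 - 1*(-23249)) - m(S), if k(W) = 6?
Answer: 69043/2 ≈ 34522.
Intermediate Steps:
V = 36 (V = 6*6 = 36)
m(f) = -5/2 + f*(36 + f) (m(f) = -5/2 + ((f + f)*(f + 36))/2 = -5/2 + ((2*f)*(36 + f))/2 = -5/2 + (2*f*(36 + f))/2 = -5/2 + f*(36 + f))
(11571 - 1*(-23249)) - m(S) = (11571 - 1*(-23249)) - (-5/2 + (-43)**2 + 36*(-43)) = (11571 + 23249) - (-5/2 + 1849 - 1548) = 34820 - 1*597/2 = 34820 - 597/2 = 69043/2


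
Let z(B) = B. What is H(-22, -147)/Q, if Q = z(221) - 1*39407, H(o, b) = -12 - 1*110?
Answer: 61/19593 ≈ 0.0031134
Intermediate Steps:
H(o, b) = -122 (H(o, b) = -12 - 110 = -122)
Q = -39186 (Q = 221 - 1*39407 = 221 - 39407 = -39186)
H(-22, -147)/Q = -122/(-39186) = -122*(-1/39186) = 61/19593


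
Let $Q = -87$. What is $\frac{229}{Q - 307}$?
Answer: $- \frac{229}{394} \approx -0.58122$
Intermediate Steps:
$\frac{229}{Q - 307} = \frac{229}{-87 - 307} = \frac{229}{-394} = 229 \left(- \frac{1}{394}\right) = - \frac{229}{394}$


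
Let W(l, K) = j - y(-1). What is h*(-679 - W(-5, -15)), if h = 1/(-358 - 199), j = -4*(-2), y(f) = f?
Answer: 688/557 ≈ 1.2352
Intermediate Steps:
j = 8
W(l, K) = 9 (W(l, K) = 8 - 1*(-1) = 8 + 1 = 9)
h = -1/557 (h = 1/(-557) = -1/557 ≈ -0.0017953)
h*(-679 - W(-5, -15)) = -(-679 - 1*9)/557 = -(-679 - 9)/557 = -1/557*(-688) = 688/557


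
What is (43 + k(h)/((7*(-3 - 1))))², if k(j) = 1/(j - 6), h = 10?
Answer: 23184225/12544 ≈ 1848.2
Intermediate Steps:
k(j) = 1/(-6 + j)
(43 + k(h)/((7*(-3 - 1))))² = (43 + 1/((-6 + 10)*((7*(-3 - 1)))))² = (43 + 1/(4*((7*(-4)))))² = (43 + (¼)/(-28))² = (43 + (¼)*(-1/28))² = (43 - 1/112)² = (4815/112)² = 23184225/12544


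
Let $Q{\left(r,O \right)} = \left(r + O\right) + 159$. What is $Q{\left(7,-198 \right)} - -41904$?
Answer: $41872$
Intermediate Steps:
$Q{\left(r,O \right)} = 159 + O + r$ ($Q{\left(r,O \right)} = \left(O + r\right) + 159 = 159 + O + r$)
$Q{\left(7,-198 \right)} - -41904 = \left(159 - 198 + 7\right) - -41904 = -32 + 41904 = 41872$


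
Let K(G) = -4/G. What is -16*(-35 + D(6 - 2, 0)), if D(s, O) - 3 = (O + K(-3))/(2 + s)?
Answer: 4576/9 ≈ 508.44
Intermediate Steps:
D(s, O) = 3 + (4/3 + O)/(2 + s) (D(s, O) = 3 + (O - 4/(-3))/(2 + s) = 3 + (O - 4*(-1/3))/(2 + s) = 3 + (O + 4/3)/(2 + s) = 3 + (4/3 + O)/(2 + s))
-16*(-35 + D(6 - 2, 0)) = -16*(-35 + (22/3 + 0 + 3*(6 - 2))/(2 + (6 - 2))) = -16*(-35 + (22/3 + 0 + 3*4)/(2 + 4)) = -16*(-35 + (22/3 + 0 + 12)/6) = -16*(-35 + (1/6)*(58/3)) = -16*(-35 + 29/9) = -16*(-286/9) = 4576/9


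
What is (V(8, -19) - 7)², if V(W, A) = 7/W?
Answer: 2401/64 ≈ 37.516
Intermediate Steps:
(V(8, -19) - 7)² = (7/8 - 7)² = (-49/8)² = 2401/64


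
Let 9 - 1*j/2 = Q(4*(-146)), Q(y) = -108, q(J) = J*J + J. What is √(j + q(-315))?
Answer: 54*√34 ≈ 314.87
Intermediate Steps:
q(J) = J + J² (q(J) = J² + J = J + J²)
j = 234 (j = 18 - 2*(-108) = 18 + 216 = 234)
√(j + q(-315)) = √(234 - 315*(1 - 315)) = √(234 - 315*(-314)) = √(234 + 98910) = √99144 = 54*√34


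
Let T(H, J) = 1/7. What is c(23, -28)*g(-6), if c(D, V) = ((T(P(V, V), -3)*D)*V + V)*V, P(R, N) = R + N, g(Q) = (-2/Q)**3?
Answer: 1120/9 ≈ 124.44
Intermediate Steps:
g(Q) = -8/Q**3
P(R, N) = N + R
T(H, J) = 1/7
c(D, V) = V*(V + D*V/7) (c(D, V) = ((D/7)*V + V)*V = (D*V/7 + V)*V = (V + D*V/7)*V = V*(V + D*V/7))
c(23, -28)*g(-6) = ((1/7)*(-28)**2*(7 + 23))*(-8/(-6)**3) = ((1/7)*784*30)*(-8*(-1/216)) = 3360*(1/27) = 1120/9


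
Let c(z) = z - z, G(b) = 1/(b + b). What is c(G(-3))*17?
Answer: 0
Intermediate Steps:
G(b) = 1/(2*b)
c(z) = 0
c(G(-3))*17 = 0*17 = 0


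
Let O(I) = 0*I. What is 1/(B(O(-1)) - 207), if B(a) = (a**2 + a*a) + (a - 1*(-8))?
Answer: -1/199 ≈ -0.0050251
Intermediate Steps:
O(I) = 0
B(a) = 8 + a + 2*a**2 (B(a) = (a**2 + a**2) + (a + 8) = 2*a**2 + (8 + a) = 8 + a + 2*a**2)
1/(B(O(-1)) - 207) = 1/((8 + 0 + 2*0**2) - 207) = 1/((8 + 0 + 2*0) - 207) = 1/((8 + 0 + 0) - 207) = 1/(8 - 207) = 1/(-199) = -1/199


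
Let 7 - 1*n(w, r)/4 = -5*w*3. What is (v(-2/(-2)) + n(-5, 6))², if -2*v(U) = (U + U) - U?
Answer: 297025/4 ≈ 74256.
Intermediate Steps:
n(w, r) = 28 + 60*w (n(w, r) = 28 - 4*(-5*w)*3 = 28 - (-60)*w = 28 + 60*w)
v(U) = -U/2 (v(U) = -((U + U) - U)/2 = -(2*U - U)/2 = -U/2)
(v(-2/(-2)) + n(-5, 6))² = (-(-1)/(-2) + (28 + 60*(-5)))² = (-(-1)*(-1)/2 + (28 - 300))² = (-½*1 - 272)² = (-½ - 272)² = (-545/2)² = 297025/4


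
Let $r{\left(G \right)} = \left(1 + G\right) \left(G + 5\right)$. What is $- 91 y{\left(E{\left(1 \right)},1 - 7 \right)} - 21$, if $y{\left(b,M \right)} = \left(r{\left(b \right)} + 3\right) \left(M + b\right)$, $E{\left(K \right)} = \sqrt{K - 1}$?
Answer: $4347$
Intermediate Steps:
$E{\left(K \right)} = \sqrt{-1 + K}$
$r{\left(G \right)} = \left(1 + G\right) \left(5 + G\right)$
$y{\left(b,M \right)} = \left(M + b\right) \left(8 + b^{2} + 6 b\right)$ ($y{\left(b,M \right)} = \left(\left(5 + b^{2} + 6 b\right) + 3\right) \left(M + b\right) = \left(8 + b^{2} + 6 b\right) \left(M + b\right) = \left(M + b\right) \left(8 + b^{2} + 6 b\right)$)
$- 91 y{\left(E{\left(1 \right)},1 - 7 \right)} - 21 = - 91 \left(\left(\sqrt{-1 + 1}\right)^{3} + 6 \left(\sqrt{-1 + 1}\right)^{2} + 8 \left(1 - 7\right) + 8 \sqrt{-1 + 1} + \left(1 - 7\right) \left(\sqrt{-1 + 1}\right)^{2} + 6 \left(1 - 7\right) \sqrt{-1 + 1}\right) - 21 = - 91 \left(\left(\sqrt{0}\right)^{3} + 6 \left(\sqrt{0}\right)^{2} + 8 \left(1 - 7\right) + 8 \sqrt{0} + \left(1 - 7\right) \left(\sqrt{0}\right)^{2} + 6 \left(1 - 7\right) \sqrt{0}\right) - 21 = - 91 \left(0^{3} + 6 \cdot 0^{2} + 8 \left(-6\right) + 8 \cdot 0 - 6 \cdot 0^{2} + 6 \left(-6\right) 0\right) - 21 = - 91 \left(0 + 6 \cdot 0 - 48 + 0 - 0 + 0\right) - 21 = - 91 \left(0 + 0 - 48 + 0 + 0 + 0\right) - 21 = \left(-91\right) \left(-48\right) - 21 = 4368 - 21 = 4347$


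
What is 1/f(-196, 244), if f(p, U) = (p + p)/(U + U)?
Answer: -61/49 ≈ -1.2449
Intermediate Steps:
f(p, U) = p/U (f(p, U) = (2*p)/((2*U)) = (2*p)*(1/(2*U)) = p/U)
1/f(-196, 244) = 1/(-196/244) = 1/(-196*1/244) = 1/(-49/61) = -61/49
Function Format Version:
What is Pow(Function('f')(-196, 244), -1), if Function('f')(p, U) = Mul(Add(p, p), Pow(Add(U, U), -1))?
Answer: Rational(-61, 49) ≈ -1.2449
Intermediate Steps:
Function('f')(p, U) = Mul(p, Pow(U, -1)) (Function('f')(p, U) = Mul(Mul(2, p), Pow(Mul(2, U), -1)) = Mul(Mul(2, p), Mul(Rational(1, 2), Pow(U, -1))) = Mul(p, Pow(U, -1)))
Pow(Function('f')(-196, 244), -1) = Pow(Mul(-196, Pow(244, -1)), -1) = Pow(Mul(-196, Rational(1, 244)), -1) = Pow(Rational(-49, 61), -1) = Rational(-61, 49)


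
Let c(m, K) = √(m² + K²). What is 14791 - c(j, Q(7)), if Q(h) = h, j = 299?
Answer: 14791 - 5*√3578 ≈ 14492.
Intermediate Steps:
c(m, K) = √(K² + m²)
14791 - c(j, Q(7)) = 14791 - √(7² + 299²) = 14791 - √(49 + 89401) = 14791 - √89450 = 14791 - 5*√3578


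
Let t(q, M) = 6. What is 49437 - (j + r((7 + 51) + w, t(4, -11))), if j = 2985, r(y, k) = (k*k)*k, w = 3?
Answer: 46236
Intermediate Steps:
r(y, k) = k**3 (r(y, k) = k**2*k = k**3)
49437 - (j + r((7 + 51) + w, t(4, -11))) = 49437 - (2985 + 6**3) = 49437 - (2985 + 216) = 49437 - 1*3201 = 49437 - 3201 = 46236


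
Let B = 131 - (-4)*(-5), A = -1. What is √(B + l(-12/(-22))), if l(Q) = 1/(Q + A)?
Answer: 4*√170/5 ≈ 10.431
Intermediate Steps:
B = 111 (B = 131 - 1*20 = 131 - 20 = 111)
l(Q) = 1/(-1 + Q) (l(Q) = 1/(Q - 1) = 1/(-1 + Q))
√(B + l(-12/(-22))) = √(111 + 1/(-1 - 12/(-22))) = √(111 + 1/(-1 - 12*(-1/22))) = √(111 + 1/(-1 + 6/11)) = √(111 + 1/(-5/11)) = √(111 - 11/5) = √(544/5) = 4*√170/5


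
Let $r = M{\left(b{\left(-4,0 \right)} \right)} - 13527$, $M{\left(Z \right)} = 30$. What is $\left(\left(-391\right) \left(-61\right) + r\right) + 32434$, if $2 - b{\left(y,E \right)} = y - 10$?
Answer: $42788$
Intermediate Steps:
$b{\left(y,E \right)} = 12 - y$ ($b{\left(y,E \right)} = 2 - \left(y - 10\right) = 2 - \left(-10 + y\right) = 12 - y$)
$r = -13497$ ($r = 30 - 13527 = -13497$)
$\left(\left(-391\right) \left(-61\right) + r\right) + 32434 = \left(\left(-391\right) \left(-61\right) - 13497\right) + 32434 = \left(23851 - 13497\right) + 32434 = 10354 + 32434 = 42788$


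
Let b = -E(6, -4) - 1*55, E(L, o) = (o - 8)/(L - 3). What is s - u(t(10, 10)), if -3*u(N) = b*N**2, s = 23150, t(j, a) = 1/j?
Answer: 2314983/100 ≈ 23150.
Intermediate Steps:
E(L, o) = (-8 + o)/(-3 + L)
b = -51 (b = -(-8 - 4)/(-3 + 6) - 1*55 = -(-12)/3 - 55 = -1*(-4) - 55 = 4 - 55 = -51)
u(N) = 17*N**2 (u(N) = -(-17)*N**2 = 17*N**2)
s - u(t(10, 10)) = 23150 - 17*(1/10)**2 = 23150 - 17/100 = 2314983/100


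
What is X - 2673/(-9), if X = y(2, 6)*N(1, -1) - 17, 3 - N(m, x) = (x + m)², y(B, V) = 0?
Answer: 280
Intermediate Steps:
N(m, x) = 3 - (m + x)² (N(m, x) = 3 - (x + m)² = 3 - (m + x)²)
X = -17 (X = 0*(3 - (1 - 1)²) - 17 = 0*(3 - 1*0²) - 17 = 0*(3 - 1*0) - 17 = 0*(3 + 0) - 17 = 0*3 - 17 = 0 - 17 = -17)
X - 2673/(-9) = -17 - 2673/(-9) = -17 - 2673*(-⅑) = -17 + 297 = 280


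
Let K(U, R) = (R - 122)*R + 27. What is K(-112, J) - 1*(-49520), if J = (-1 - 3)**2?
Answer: 47851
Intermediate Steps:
J = 16 (J = (-4)**2 = 16)
K(U, R) = 27 + R*(-122 + R) (K(U, R) = (-122 + R)*R + 27 = R*(-122 + R) + 27 = 27 + R*(-122 + R))
K(-112, J) - 1*(-49520) = (27 + 16**2 - 122*16) - 1*(-49520) = (27 + 256 - 1952) + 49520 = -1669 + 49520 = 47851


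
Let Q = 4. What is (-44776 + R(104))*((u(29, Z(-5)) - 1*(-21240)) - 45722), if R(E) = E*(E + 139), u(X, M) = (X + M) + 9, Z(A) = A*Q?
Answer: 477145856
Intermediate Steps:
Z(A) = 4*A (Z(A) = A*4 = 4*A)
u(X, M) = 9 + M + X (u(X, M) = (M + X) + 9 = 9 + M + X)
R(E) = E*(139 + E)
(-44776 + R(104))*((u(29, Z(-5)) - 1*(-21240)) - 45722) = (-44776 + 104*(139 + 104))*(((9 + 4*(-5) + 29) - 1*(-21240)) - 45722) = (-44776 + 104*243)*(((9 - 20 + 29) + 21240) - 45722) = (-44776 + 25272)*((18 + 21240) - 45722) = -19504*(21258 - 45722) = -19504*(-24464) = 477145856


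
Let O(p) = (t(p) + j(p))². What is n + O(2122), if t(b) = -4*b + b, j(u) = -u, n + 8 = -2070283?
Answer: 69975853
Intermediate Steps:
n = -2070291 (n = -8 - 2070283 = -2070291)
t(b) = -3*b
O(p) = 16*p² (O(p) = (-3*p - p)² = (-4*p)² = 16*p²)
n + O(2122) = -2070291 + 16*2122² = -2070291 + 16*4502884 = -2070291 + 72046144 = 69975853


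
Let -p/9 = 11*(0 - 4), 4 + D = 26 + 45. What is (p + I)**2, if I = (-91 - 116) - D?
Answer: 14884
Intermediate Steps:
D = 67 (D = -4 + (26 + 45) = -4 + 71 = 67)
I = -274 (I = (-91 - 116) - 1*67 = -207 - 67 = -274)
p = 396 (p = -99*(0 - 4) = -99*(-4) = -9*(-44) = 396)
(p + I)**2 = (396 - 274)**2 = 122**2 = 14884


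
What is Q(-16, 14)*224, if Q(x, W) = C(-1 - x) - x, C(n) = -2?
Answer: 3136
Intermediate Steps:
Q(x, W) = -2 - x
Q(-16, 14)*224 = (-2 - 1*(-16))*224 = (-2 + 16)*224 = 14*224 = 3136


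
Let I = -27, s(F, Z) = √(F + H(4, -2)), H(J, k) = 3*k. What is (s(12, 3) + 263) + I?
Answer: 236 + √6 ≈ 238.45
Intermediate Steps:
s(F, Z) = √(-6 + F) (s(F, Z) = √(F + 3*(-2)) = √(F - 6) = √(-6 + F))
(s(12, 3) + 263) + I = (√(-6 + 12) + 263) - 27 = (√6 + 263) - 27 = (263 + √6) - 27 = 236 + √6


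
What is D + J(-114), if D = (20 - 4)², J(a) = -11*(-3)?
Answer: 289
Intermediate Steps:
J(a) = 33
D = 256 (D = 16² = 256)
D + J(-114) = 256 + 33 = 289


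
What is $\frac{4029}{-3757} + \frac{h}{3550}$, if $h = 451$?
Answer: $- \frac{741679}{784550} \approx -0.94536$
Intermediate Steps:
$\frac{4029}{-3757} + \frac{h}{3550} = \frac{4029}{-3757} + \frac{451}{3550} = 4029 \left(- \frac{1}{3757}\right) + 451 \cdot \frac{1}{3550} = - \frac{237}{221} + \frac{451}{3550} = - \frac{741679}{784550}$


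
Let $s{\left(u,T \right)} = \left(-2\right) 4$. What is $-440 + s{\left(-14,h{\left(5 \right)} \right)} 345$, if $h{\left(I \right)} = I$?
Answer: $-3200$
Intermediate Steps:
$s{\left(u,T \right)} = -8$
$-440 + s{\left(-14,h{\left(5 \right)} \right)} 345 = -440 - 2760 = -3200$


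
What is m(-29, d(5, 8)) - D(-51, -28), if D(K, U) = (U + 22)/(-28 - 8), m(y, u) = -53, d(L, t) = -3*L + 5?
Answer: -319/6 ≈ -53.167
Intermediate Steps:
d(L, t) = 5 - 3*L
D(K, U) = -11/18 - U/36 (D(K, U) = (22 + U)/(-36) = (22 + U)*(-1/36) = -11/18 - U/36)
m(-29, d(5, 8)) - D(-51, -28) = -53 - (-11/18 - 1/36*(-28)) = -53 - (-11/18 + 7/9) = -53 - 1*⅙ = -53 - ⅙ = -319/6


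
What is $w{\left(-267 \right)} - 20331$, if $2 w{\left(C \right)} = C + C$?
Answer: $-20598$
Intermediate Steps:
$w{\left(C \right)} = C$ ($w{\left(C \right)} = \frac{C + C}{2} = \frac{2 C}{2} = C$)
$w{\left(-267 \right)} - 20331 = -267 - 20331 = -20598$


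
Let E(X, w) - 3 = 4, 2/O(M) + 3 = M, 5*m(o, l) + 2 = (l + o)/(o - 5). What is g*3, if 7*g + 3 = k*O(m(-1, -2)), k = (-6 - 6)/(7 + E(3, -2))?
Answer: -573/539 ≈ -1.0631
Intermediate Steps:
m(o, l) = -⅖ + (l + o)/(5*(-5 + o)) (m(o, l) = -⅖ + ((l + o)/(o - 5))/5 = -⅖ + ((l + o)/(-5 + o))/5 = -⅖ + (l + o)/(5*(-5 + o)))
O(M) = 2/(-3 + M)
E(X, w) = 7 (E(X, w) = 3 + 4 = 7)
k = -6/7 (k = (-6 - 6)/(7 + 7) = -12/14 = -12*1/14 = -6/7 ≈ -0.85714)
g = -191/539 (g = -3/7 + (-12/(7*(-3 + (10 - 2 - 1*(-1))/(5*(-5 - 1)))))/7 = -3/7 + (-12/(7*(-3 + (⅕)*(10 - 2 + 1)/(-6))))/7 = -3/7 + (-12/(7*(-3 + (⅕)*(-⅙)*9)))/7 = -3/7 + (-12/(7*(-3 - 3/10)))/7 = -3/7 + (-12/(7*(-33/10)))/7 = -3/7 + (-12*(-10)/(7*33))/7 = -3/7 + (-6/7*(-20/33))/7 = -3/7 + (⅐)*(40/77) = -3/7 + 40/539 = -191/539 ≈ -0.35436)
g*3 = -191/539*3 = -573/539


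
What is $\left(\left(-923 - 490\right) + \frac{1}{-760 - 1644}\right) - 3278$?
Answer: $- \frac{11277165}{2404} \approx -4691.0$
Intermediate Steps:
$\left(\left(-923 - 490\right) + \frac{1}{-760 - 1644}\right) - 3278 = \left(-1413 + \frac{1}{-2404}\right) - 3278 = \left(-1413 - \frac{1}{2404}\right) - 3278 = - \frac{3396853}{2404} - 3278 = - \frac{11277165}{2404}$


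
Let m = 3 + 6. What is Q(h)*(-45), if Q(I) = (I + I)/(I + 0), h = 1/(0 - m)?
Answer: -90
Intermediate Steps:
m = 9
h = -⅑ (h = 1/(0 - 1*9) = 1/(0 - 9) = 1/(-9) = -⅑ ≈ -0.11111)
Q(I) = 2 (Q(I) = (2*I)/I = 2)
Q(h)*(-45) = 2*(-45) = -90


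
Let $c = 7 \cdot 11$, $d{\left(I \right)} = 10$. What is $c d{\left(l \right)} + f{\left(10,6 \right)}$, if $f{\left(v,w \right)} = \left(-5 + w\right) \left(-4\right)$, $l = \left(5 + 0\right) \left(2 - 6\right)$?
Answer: $766$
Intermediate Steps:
$l = -20$ ($l = 5 \left(-4\right) = -20$)
$c = 77$
$f{\left(v,w \right)} = 20 - 4 w$
$c d{\left(l \right)} + f{\left(10,6 \right)} = 77 \cdot 10 + \left(20 - 24\right) = 770 + \left(20 - 24\right) = 770 - 4 = 766$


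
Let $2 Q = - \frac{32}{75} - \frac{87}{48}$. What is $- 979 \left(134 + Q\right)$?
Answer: $- \frac{312215827}{2400} \approx -1.3009 \cdot 10^{5}$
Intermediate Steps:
$Q = - \frac{2687}{2400}$ ($Q = \frac{- \frac{32}{75} - \frac{87}{48}}{2} = \frac{\left(-32\right) \frac{1}{75} - \frac{29}{16}}{2} = \frac{- \frac{32}{75} - \frac{29}{16}}{2} = \frac{1}{2} \left(- \frac{2687}{1200}\right) = - \frac{2687}{2400} \approx -1.1196$)
$- 979 \left(134 + Q\right) = - 979 \left(134 - \frac{2687}{2400}\right) = \left(-979\right) \frac{318913}{2400} = - \frac{312215827}{2400}$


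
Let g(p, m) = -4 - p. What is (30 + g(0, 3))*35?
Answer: 910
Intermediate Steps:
(30 + g(0, 3))*35 = (30 + (-4 - 1*0))*35 = (30 + (-4 + 0))*35 = (30 - 4)*35 = 26*35 = 910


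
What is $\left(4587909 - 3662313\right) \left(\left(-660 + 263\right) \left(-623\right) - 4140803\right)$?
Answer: $-3603782109312$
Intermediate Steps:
$\left(4587909 - 3662313\right) \left(\left(-660 + 263\right) \left(-623\right) - 4140803\right) = 925596 \left(\left(-397\right) \left(-623\right) - 4140803\right) = 925596 \left(247331 - 4140803\right) = 925596 \left(-3893472\right) = -3603782109312$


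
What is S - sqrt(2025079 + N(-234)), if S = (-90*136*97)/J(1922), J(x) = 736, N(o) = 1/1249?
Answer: -74205/46 - 2*sqrt(789781316582)/1249 ≈ -3036.2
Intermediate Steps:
N(o) = 1/1249
S = -74205/46 (S = (-90*136*97)/736 = -12240*97*(1/736) = -1187280*1/736 = -74205/46 ≈ -1613.2)
S - sqrt(2025079 + N(-234)) = -74205/46 - sqrt(2025079 + 1/1249) = -74205/46 - sqrt(2529323672/1249) = -74205/46 - 2*sqrt(789781316582)/1249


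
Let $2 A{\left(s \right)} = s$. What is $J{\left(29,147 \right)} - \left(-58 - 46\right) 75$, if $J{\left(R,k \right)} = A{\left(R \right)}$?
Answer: $\frac{15629}{2} \approx 7814.5$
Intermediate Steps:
$A{\left(s \right)} = \frac{s}{2}$
$J{\left(R,k \right)} = \frac{R}{2}$
$J{\left(29,147 \right)} - \left(-58 - 46\right) 75 = \frac{1}{2} \cdot 29 - \left(-58 - 46\right) 75 = \frac{29}{2} - \left(-104\right) 75 = \frac{29}{2} - -7800 = \frac{29}{2} + 7800 = \frac{15629}{2}$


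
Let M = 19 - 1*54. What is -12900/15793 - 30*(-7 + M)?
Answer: 19886280/15793 ≈ 1259.2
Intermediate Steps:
M = -35 (M = 19 - 54 = -35)
-12900/15793 - 30*(-7 + M) = -12900/15793 - 30*(-7 - 35) = -12900*1/15793 - 30*(-42) = -12900/15793 + 1260 = 19886280/15793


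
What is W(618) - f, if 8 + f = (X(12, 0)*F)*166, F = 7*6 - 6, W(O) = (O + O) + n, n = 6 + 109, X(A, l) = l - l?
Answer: 1359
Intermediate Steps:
X(A, l) = 0
n = 115
W(O) = 115 + 2*O (W(O) = (O + O) + 115 = 2*O + 115 = 115 + 2*O)
F = 36 (F = 42 - 6 = 36)
f = -8 (f = -8 + (0*36)*166 = -8 + 0*166 = -8 + 0 = -8)
W(618) - f = (115 + 2*618) - 1*(-8) = (115 + 1236) + 8 = 1351 + 8 = 1359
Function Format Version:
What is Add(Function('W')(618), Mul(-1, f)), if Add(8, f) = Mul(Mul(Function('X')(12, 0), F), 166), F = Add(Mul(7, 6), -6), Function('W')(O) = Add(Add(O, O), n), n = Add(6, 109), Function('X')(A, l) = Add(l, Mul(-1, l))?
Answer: 1359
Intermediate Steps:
Function('X')(A, l) = 0
n = 115
Function('W')(O) = Add(115, Mul(2, O)) (Function('W')(O) = Add(Add(O, O), 115) = Add(Mul(2, O), 115) = Add(115, Mul(2, O)))
F = 36 (F = Add(42, -6) = 36)
f = -8 (f = Add(-8, Mul(Mul(0, 36), 166)) = Add(-8, Mul(0, 166)) = Add(-8, 0) = -8)
Add(Function('W')(618), Mul(-1, f)) = Add(Add(115, Mul(2, 618)), Mul(-1, -8)) = Add(Add(115, 1236), 8) = Add(1351, 8) = 1359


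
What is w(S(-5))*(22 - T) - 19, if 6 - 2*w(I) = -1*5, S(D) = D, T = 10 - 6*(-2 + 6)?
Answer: 179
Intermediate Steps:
T = -14 (T = 10 - 6*4 = 10 - 1*24 = 10 - 24 = -14)
w(I) = 11/2 (w(I) = 3 - (-1)*5/2 = 3 - 1/2*(-5) = 3 + 5/2 = 11/2)
w(S(-5))*(22 - T) - 19 = 11*(22 - 1*(-14))/2 - 19 = 11*(22 + 14)/2 - 19 = (11/2)*36 - 19 = 198 - 19 = 179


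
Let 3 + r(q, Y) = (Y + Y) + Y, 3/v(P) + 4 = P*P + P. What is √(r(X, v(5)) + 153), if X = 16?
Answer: √101634/26 ≈ 12.262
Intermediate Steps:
v(P) = 3/(-4 + P + P²) (v(P) = 3/(-4 + (P*P + P)) = 3/(-4 + (P² + P)) = 3/(-4 + (P + P²)) = 3/(-4 + P + P²))
r(q, Y) = -3 + 3*Y (r(q, Y) = -3 + ((Y + Y) + Y) = -3 + (2*Y + Y) = -3 + 3*Y)
√(r(X, v(5)) + 153) = √((-3 + 3*(3/(-4 + 5 + 5²))) + 153) = √((-3 + 3*(3/(-4 + 5 + 25))) + 153) = √((-3 + 3*(3/26)) + 153) = √((-3 + 9/26) + 153) = √(-69/26 + 153) = √(3909/26) = √101634/26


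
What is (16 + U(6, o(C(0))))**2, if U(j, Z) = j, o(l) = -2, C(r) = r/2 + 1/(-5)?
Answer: 484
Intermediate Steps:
C(r) = -1/5 + r/2 (C(r) = r*(1/2) + 1*(-1/5) = r/2 - 1/5 = -1/5 + r/2)
(16 + U(6, o(C(0))))**2 = (16 + 6)**2 = 22**2 = 484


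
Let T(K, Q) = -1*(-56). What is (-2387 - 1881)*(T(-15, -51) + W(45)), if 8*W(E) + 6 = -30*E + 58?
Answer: 453475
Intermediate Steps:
T(K, Q) = 56
W(E) = 13/2 - 15*E/4 (W(E) = -¾ + (-30*E + 58)/8 = -¾ + (58 - 30*E)/8 = -¾ + (29/4 - 15*E/4) = 13/2 - 15*E/4)
(-2387 - 1881)*(T(-15, -51) + W(45)) = (-2387 - 1881)*(56 + (13/2 - 15/4*45)) = -4268*(56 + (13/2 - 675/4)) = -4268*(56 - 649/4) = -4268*(-425/4) = 453475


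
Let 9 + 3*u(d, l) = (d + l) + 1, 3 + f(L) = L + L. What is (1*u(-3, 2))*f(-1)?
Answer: 15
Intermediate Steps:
f(L) = -3 + 2*L (f(L) = -3 + (L + L) = -3 + 2*L)
u(d, l) = -8/3 + d/3 + l/3 (u(d, l) = -3 + ((d + l) + 1)/3 = -3 + (1 + d + l)/3 = -3 + (1/3 + d/3 + l/3) = -8/3 + d/3 + l/3)
(1*u(-3, 2))*f(-1) = (1*(-8/3 + (1/3)*(-3) + (1/3)*2))*(-3 + 2*(-1)) = (1*(-8/3 - 1 + 2/3))*(-3 - 2) = (1*(-3))*(-5) = -3*(-5) = 15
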